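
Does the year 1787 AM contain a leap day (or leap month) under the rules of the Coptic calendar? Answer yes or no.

1787 mod 4 = 3; in the Coptic calendar a year is leap when year mod 4 = 3, so it is a leap year.

yes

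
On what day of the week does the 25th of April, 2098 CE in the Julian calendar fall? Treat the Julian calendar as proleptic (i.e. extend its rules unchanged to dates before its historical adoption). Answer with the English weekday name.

In the Gregorian calendar this is 8 May 2098 (JDN 2487467).
2487467 ≡ 3 (mod 7); counting from Monday = 0 gives Thursday.

Thursday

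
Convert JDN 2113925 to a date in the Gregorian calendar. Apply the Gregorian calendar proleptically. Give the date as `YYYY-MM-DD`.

Counting from JDN 2299161 = 15 Oct 1582 gives an offset of -185236 days.

1075-08-18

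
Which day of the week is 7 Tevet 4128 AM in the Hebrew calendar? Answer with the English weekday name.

Saturday

This is JDN 1855453 (16 December 367 Gregorian).
Since JDN mod 7 = 5 (0 = Monday), the day is Saturday.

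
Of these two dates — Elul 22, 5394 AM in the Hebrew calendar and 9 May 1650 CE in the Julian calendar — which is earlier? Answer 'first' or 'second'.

first

The two dates have Julian Day Numbers 2318124 and 2323849 respectively.
Since 2318124 < 2323849, the first date comes first.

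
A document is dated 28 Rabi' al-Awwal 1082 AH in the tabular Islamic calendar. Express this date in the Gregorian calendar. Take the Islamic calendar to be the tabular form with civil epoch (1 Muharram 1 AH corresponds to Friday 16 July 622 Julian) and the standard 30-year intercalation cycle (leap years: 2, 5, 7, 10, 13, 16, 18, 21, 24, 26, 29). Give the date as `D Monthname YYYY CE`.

4 August 1671 CE

Julian Day Number of the source date = 2331596.
Converting JDN 2331596 to the Gregorian calendar gives 4 August 1671 CE.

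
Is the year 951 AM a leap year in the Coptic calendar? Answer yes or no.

yes

951 mod 4 = 3; in the Coptic calendar a year is leap when year mod 4 = 3, so it is a leap year.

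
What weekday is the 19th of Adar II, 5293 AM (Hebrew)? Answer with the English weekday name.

Equivalently 26 March 1533 Gregorian, JDN 2281061.
2281061 ≡ 6 (mod 7); counting from Monday = 0 gives Sunday.

Sunday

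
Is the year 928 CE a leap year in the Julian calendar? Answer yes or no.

yes

928 mod 4 = 0, so it is a leap year in the Julian calendar.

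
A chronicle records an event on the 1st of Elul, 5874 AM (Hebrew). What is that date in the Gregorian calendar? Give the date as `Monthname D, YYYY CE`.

Both dates share Julian Day Number 2493427; in the Gregorian calendar that is 2 September 2114 CE.

September 2, 2114 CE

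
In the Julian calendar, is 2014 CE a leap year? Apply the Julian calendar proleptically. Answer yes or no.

2014 mod 4 = 2, so it is a common year in the Julian calendar.

no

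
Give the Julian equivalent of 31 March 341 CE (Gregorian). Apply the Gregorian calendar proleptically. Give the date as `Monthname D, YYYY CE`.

The Julian–Gregorian offset here is 1 day (Julian trailing).
31 March 341 Gregorian − 1 day → 30 March 341 Julian.

March 30, 341 CE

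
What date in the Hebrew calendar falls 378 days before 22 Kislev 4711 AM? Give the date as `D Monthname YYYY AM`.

Counting 378 days back from JDN 2068384 reaches JDN 2068006, which is 28 Kislev 4710 AM.

28 Kislev 4710 AM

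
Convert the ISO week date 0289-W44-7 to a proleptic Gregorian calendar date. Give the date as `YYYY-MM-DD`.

0289-11-03

ISO week 1 of 289 is the week containing the first Thursday of 289.
Week 44, day 7 (Sunday) lands on 0289-11-03.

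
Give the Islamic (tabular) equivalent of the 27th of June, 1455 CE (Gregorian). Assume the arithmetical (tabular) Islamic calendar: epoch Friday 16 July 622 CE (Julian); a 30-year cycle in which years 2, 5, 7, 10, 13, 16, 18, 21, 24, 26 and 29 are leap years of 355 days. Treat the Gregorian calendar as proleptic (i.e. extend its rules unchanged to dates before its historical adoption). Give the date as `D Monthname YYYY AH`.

Julian Day Number of the source date = 2252665.
Converting JDN 2252665 to the tabular Islamic calendar gives 2 Rajab 859 AH.

2 Rajab 859 AH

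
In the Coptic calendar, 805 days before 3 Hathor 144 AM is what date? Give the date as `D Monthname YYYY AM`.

Counting 805 days back from JDN 1877323 reaches JDN 1876518, which is 24 Mesori 141 AM.

24 Mesori 141 AM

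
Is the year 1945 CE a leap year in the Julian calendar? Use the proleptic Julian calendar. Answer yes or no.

1945 mod 4 = 1, so it is a common year in the Julian calendar.

no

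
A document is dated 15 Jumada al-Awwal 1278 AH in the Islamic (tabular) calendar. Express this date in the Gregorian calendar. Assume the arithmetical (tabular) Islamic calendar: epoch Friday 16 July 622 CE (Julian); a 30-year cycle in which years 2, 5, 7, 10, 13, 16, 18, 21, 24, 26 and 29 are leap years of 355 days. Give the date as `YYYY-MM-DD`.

Julian Day Number of the source date = 2401098.
Converting JDN 2401098 to the Gregorian calendar gives 18 November 1861 CE.

1861-11-18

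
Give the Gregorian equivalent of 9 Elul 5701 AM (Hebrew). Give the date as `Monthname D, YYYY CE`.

September 1, 1941 CE

Julian Day Number of the source date = 2430239.
Converting JDN 2430239 to the Gregorian calendar gives 1 September 1941 CE.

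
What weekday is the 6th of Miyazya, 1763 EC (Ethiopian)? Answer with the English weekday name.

Friday

In the Gregorian calendar this is 12 April 1771 (JDN 2368006).
Since JDN mod 7 = 4 (0 = Monday), the day is Friday.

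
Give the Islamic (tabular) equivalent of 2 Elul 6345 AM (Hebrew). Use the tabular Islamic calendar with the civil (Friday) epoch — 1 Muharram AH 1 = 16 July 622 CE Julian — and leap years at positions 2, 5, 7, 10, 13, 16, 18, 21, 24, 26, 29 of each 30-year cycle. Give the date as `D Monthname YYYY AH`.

1 Jumada al-Awwal 2024 AH

The source date corresponds to 18 August 2585 in the Gregorian calendar (JDN 2665442).
That day falls on 1 Jumada al-Awwal 2024 AH in the tabular Islamic calendar.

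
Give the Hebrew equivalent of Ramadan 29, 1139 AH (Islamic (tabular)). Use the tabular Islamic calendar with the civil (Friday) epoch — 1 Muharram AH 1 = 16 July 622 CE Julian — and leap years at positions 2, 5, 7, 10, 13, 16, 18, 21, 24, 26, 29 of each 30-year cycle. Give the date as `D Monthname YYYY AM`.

29 Iyar 5487 AM

Both dates share Julian Day Number 2351973; in the Hebrew calendar that is 29 Iyar 5487 AM.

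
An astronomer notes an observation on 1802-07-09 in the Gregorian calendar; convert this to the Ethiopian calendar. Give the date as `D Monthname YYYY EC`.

3 Hamle 1794 EC

Both dates share Julian Day Number 2379416; in the Ethiopian calendar that is 3 Hamle 1794 EC.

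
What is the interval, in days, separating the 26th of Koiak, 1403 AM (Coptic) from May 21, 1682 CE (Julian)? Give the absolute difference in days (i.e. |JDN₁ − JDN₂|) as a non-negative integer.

1676

JDN of the first date = 2337225.
JDN of the second date = 2335549.
|2335549 − 2337225| = 1676.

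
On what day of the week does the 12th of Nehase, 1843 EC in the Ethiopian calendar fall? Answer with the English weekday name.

Sunday

This is JDN 2397352 (17 August 1851 Gregorian).
JDN 2397352 mod 7 = 6, and JDN 0 was a Monday, so this is a Sunday.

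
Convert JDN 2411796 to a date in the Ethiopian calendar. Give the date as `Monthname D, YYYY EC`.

Yekatit 26, 1883 EC

JDN 2411796 is 4 March 1891 in the Gregorian calendar.
In the Ethiopian calendar that day is Yekatit 26, 1883 EC.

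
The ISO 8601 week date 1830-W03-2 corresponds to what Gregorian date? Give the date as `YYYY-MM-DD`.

ISO week 1 of 1830 is the week containing the first Thursday of 1830.
Week 3, day 2 (Tuesday) lands on 1830-01-19.

1830-01-19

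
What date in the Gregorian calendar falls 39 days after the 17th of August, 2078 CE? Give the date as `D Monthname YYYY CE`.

25 September 2078 CE

The starting date is JDN 2480263; 2480263 + 39 = 2480302.
JDN 2480302 corresponds to 25 September 2078 CE.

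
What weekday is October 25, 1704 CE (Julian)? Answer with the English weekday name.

In the Gregorian calendar this is 5 November 1704 (JDN 2343742).
2343742 ≡ 2 (mod 7); counting from Monday = 0 gives Wednesday.

Wednesday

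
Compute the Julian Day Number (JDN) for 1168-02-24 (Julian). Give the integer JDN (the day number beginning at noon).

Equivalently 2 March 1168 (proleptic Gregorian).
JDN 2299161 is 15 October 1582 CE (Gregorian); the target day is −151437 days from there, so JDN = 2147724.

2147724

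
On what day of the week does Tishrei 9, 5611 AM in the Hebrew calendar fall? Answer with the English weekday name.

This is JDN 2397016 (15 September 1850 Gregorian).
JDN 2397016 mod 7 = 6, and JDN 0 was a Monday, so this is a Sunday.

Sunday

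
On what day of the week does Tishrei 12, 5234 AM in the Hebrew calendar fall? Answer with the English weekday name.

This is JDN 2259348 (13 October 1473 Gregorian).
JDN 2259348 mod 7 = 0, and JDN 0 was a Monday, so this is a Monday.

Monday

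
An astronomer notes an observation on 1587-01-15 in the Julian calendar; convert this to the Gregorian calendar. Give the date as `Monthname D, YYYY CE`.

The Julian–Gregorian offset here is 10 days (Julian trailing).
15 January 1587 Julian + 10 days → 25 January 1587 Gregorian.

January 25, 1587 CE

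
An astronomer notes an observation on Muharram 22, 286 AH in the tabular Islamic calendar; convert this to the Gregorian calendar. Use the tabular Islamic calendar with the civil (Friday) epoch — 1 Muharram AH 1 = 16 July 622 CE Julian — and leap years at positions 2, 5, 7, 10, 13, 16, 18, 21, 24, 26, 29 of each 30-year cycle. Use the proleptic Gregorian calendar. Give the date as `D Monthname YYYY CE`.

11 February 899 CE

Both dates share Julian Day Number 2049455; in the Gregorian calendar that is 11 February 899 CE.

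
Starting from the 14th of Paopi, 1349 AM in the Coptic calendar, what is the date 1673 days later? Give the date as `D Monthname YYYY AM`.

16 Pashons 1353 AM

The starting date is JDN 2317430; 2317430 + 1673 = 2319103.
JDN 2319103 corresponds to 16 Pashons 1353 AM.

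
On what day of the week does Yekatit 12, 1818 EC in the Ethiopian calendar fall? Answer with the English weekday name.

Equivalently 18 February 1826 Gregorian, JDN 2388041.
2388041 ≡ 5 (mod 7); counting from Monday = 0 gives Saturday.

Saturday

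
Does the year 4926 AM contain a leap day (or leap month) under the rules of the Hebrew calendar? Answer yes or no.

Hebrew year 4926 is year 5 of its 19-year Metonic cycle; leap years are at positions 3, 6, 8, 11, 14, 17, 19, so it is a common year (12 months).

no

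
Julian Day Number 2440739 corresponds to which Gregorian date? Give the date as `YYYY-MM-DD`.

1970-06-01

JDN 2451545 is 1 Jan 2000; 2440739 is −10806 days from there.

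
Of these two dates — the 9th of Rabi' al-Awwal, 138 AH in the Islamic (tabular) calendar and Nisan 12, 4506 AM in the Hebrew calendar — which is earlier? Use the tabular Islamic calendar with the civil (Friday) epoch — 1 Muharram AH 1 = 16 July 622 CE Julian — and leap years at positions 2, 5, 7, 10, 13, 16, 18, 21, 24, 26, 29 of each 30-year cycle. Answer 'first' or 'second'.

Converting both to JDN: 1997055 vs 1993631; the smaller is the second.

second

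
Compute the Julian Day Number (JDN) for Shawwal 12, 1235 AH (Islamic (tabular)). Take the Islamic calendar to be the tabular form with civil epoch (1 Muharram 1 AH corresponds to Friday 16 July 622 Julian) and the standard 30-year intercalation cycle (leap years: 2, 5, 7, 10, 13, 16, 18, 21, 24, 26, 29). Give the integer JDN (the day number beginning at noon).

2386005

In the Gregorian calendar the same day is 23 July 1820.
JDN 2299161 is 15 October 1582 CE (Gregorian); the target day is +86844 days from there, so JDN = 2386005.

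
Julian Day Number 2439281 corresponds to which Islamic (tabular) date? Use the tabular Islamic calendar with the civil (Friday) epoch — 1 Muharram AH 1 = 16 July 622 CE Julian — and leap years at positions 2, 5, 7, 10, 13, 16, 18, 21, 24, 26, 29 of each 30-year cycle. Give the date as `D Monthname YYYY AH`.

JDN 2439281 is 4 June 1966 in the Gregorian calendar.
In the tabular Islamic calendar that day is 14 Safar 1386 AH.

14 Safar 1386 AH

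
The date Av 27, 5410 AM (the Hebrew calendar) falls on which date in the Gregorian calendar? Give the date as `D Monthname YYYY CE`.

24 August 1650 CE

Both dates share Julian Day Number 2323946; in the Gregorian calendar that is 24 August 1650 CE.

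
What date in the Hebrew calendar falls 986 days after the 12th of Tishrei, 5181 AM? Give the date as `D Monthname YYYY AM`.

Counting 986 days forward from JDN 2239976 reaches JDN 2240962, which is 24 Sivan 5183 AM.

24 Sivan 5183 AM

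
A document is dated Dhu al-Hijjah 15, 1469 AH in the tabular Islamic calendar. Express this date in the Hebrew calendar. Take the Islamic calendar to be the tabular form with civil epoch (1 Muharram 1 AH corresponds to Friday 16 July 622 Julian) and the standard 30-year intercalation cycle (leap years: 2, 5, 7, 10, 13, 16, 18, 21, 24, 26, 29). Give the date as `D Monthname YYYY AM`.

15 Tishrei 5808 AM

Both dates share Julian Day Number 2468989; in the Hebrew calendar that is 15 Tishrei 5808 AM.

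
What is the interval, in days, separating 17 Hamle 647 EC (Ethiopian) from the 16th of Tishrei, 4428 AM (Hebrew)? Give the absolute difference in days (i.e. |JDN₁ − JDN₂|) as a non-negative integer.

4474

JDN of the first date = 1960488.
JDN of the second date = 1964962.
|1964962 − 1960488| = 4474.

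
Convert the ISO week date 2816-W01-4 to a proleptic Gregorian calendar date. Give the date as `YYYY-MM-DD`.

2816-01-07

ISO week 1 of 2816 is the week containing the first Thursday of 2816.
Week 1, day 4 (Thursday) lands on 2816-01-07.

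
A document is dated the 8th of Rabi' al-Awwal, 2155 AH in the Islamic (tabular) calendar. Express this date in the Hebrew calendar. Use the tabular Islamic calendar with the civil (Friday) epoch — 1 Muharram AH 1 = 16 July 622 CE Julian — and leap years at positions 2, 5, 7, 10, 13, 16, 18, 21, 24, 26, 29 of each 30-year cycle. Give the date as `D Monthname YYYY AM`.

Julian Day Number of the source date = 2711812.
Converting JDN 2711812 to the Hebrew calendar gives 9 Av 6472 AM.

9 Av 6472 AM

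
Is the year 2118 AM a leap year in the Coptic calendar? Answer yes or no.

no

2118 mod 4 = 2; in the Coptic calendar a year is leap when year mod 4 = 3, so it is a common year.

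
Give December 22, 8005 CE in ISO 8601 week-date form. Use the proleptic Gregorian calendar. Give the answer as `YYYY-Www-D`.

8005-W51-4

The weekday is Thursday (ISO weekday 4).
That Thursday belongs to ISO week 51 of ISO year 8005.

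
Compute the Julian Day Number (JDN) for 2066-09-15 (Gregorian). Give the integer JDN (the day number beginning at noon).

2475909

JDN 2299161 is 15 October 1582 CE (Gregorian); the target day is +176748 days from there, so JDN = 2475909.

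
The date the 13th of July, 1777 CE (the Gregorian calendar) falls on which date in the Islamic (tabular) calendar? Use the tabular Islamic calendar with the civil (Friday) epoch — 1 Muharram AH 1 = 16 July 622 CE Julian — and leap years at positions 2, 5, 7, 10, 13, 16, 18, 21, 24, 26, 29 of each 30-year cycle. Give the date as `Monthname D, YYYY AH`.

Julian Day Number of the source date = 2370290.
Converting JDN 2370290 to the tabular Islamic calendar gives 7 Jumada al-Thani 1191 AH.

Jumada al-Thani 7, 1191 AH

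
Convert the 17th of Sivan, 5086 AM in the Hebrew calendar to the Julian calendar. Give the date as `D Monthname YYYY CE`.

Both dates share Julian Day Number 2205519; in the Julian calendar that is 20 May 1326 CE.

20 May 1326 CE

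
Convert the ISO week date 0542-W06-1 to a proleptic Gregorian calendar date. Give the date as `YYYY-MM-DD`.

0542-02-05

ISO week 1 of 542 is the week containing the first Thursday of 542.
Week 6, day 1 (Monday) lands on 0542-02-05.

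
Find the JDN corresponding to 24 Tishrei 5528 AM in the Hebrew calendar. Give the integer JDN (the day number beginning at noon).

2366733

Equivalently 17 October 1767 (Gregorian).
JDN 2400001 is 17 November 1858 CE (Gregorian), MJD 0; the target day is −33268 days from there, so JDN = 2366733.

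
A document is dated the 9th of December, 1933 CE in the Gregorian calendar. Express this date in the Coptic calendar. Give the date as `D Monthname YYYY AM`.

30 Hathor 1650 AM

Both dates share Julian Day Number 2427416; in the Coptic calendar that is 30 Hathor 1650 AM.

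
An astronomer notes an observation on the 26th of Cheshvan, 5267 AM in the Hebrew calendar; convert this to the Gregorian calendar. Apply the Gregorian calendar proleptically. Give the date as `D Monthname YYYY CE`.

23 November 1506 CE

Julian Day Number of the source date = 2271441.
Converting JDN 2271441 to the Gregorian calendar gives 23 November 1506 CE.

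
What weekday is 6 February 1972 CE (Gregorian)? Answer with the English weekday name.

Since JDN mod 7 = 6 (0 = Monday), the day is Sunday.

Sunday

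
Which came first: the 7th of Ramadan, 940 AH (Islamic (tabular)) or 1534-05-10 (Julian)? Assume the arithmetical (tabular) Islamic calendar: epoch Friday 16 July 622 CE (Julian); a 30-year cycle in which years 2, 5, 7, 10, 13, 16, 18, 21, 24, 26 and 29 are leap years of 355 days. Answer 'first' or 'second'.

Converting both to JDN: 2281432 vs 2281481; the smaller is the first.

first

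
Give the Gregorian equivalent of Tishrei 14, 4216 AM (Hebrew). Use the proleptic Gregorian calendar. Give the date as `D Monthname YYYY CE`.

12 September 455 CE

Both dates share Julian Day Number 1887500; in the Gregorian calendar that is 12 September 455 CE.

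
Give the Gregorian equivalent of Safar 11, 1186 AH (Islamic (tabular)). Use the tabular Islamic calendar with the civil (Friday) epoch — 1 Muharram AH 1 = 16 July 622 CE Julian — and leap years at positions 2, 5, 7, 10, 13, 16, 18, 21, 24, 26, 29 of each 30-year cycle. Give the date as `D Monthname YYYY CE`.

Julian Day Number of the source date = 2368404.
Converting JDN 2368404 to the Gregorian calendar gives 14 May 1772 CE.

14 May 1772 CE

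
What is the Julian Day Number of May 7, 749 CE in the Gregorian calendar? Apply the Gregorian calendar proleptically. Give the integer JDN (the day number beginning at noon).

JDN 2451545 is 1 January 2000 CE (Gregorian); the target day is −456792 days from there, so JDN = 1994753.

1994753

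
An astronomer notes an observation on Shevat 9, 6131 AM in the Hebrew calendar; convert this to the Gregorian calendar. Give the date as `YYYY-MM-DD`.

2371-01-26

Both dates share Julian Day Number 2587075; in the Gregorian calendar that is 26 January 2371 CE.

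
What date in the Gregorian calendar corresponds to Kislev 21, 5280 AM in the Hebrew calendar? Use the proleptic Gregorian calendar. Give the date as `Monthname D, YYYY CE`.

November 24, 1519 CE

Julian Day Number of the source date = 2276190.
Converting JDN 2276190 to the Gregorian calendar gives 24 November 1519 CE.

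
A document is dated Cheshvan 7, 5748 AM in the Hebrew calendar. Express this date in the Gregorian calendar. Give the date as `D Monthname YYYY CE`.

30 October 1987 CE

Both dates share Julian Day Number 2447099; in the Gregorian calendar that is 30 October 1987 CE.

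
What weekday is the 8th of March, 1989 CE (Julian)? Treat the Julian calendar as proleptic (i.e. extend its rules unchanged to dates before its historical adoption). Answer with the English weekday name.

Equivalently 21 March 1989 Gregorian, JDN 2447607.
Since JDN mod 7 = 1 (0 = Monday), the day is Tuesday.

Tuesday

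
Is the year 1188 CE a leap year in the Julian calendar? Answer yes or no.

1188 mod 4 = 0, so it is a leap year in the Julian calendar.

yes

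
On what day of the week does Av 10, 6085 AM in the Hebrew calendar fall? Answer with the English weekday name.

Wednesday

Equivalently 22 July 2325 Gregorian, JDN 2570451.
JDN 2570451 mod 7 = 2, and JDN 0 was a Monday, so this is a Wednesday.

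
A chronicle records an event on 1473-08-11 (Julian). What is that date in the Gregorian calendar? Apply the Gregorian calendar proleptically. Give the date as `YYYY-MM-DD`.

1473-08-20

The Julian–Gregorian offset here is 9 days (Julian trailing).
11 August 1473 Julian + 9 days → 20 August 1473 Gregorian.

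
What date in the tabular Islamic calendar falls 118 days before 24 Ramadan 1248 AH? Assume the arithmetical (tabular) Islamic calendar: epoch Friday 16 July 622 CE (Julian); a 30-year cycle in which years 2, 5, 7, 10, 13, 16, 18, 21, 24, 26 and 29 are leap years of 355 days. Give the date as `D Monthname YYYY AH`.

JDN of 24 Ramadan 1248 AH = 2390594.
2390594 − 118 = 2390476.
JDN 2390476 in the tabular Islamic calendar is 24 Jumada al-Awwal 1248 AH.

24 Jumada al-Awwal 1248 AH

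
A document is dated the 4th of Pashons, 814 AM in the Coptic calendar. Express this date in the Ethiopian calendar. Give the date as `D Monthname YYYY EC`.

The source date corresponds to 5 May 1098 in the proleptic Gregorian calendar (JDN 2122221).
That day falls on 4 Ginbot 1090 EC in the Ethiopian calendar.

4 Ginbot 1090 EC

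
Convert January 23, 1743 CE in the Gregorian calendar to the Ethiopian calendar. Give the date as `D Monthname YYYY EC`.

Julian Day Number of the source date = 2357700.
Converting JDN 2357700 to the Ethiopian calendar gives 17 Tir 1735 EC.

17 Tir 1735 EC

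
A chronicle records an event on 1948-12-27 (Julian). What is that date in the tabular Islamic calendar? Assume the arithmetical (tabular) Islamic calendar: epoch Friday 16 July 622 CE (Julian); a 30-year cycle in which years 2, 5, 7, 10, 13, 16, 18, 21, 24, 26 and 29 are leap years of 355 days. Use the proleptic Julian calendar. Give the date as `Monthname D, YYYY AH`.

Rabi' al-Awwal 9, 1368 AH

The source date corresponds to 9 January 1949 in the Gregorian calendar (JDN 2432926).
That day falls on 9 Rabi' al-Awwal 1368 AH in the tabular Islamic calendar.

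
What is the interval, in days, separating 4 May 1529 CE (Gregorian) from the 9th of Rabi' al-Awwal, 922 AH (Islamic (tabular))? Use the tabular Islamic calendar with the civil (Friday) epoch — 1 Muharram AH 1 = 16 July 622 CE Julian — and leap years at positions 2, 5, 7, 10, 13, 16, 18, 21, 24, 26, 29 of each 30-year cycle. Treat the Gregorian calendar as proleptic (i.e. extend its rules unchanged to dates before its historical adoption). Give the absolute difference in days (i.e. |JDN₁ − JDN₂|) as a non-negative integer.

4760

JDN of the first date = 2279639.
JDN of the second date = 2274879.
|2274879 − 2279639| = 4760.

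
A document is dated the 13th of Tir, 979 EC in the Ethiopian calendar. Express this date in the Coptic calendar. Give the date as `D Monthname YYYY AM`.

The source date corresponds to 13 January 987 in the proleptic Gregorian calendar (JDN 2081567).
That day falls on 13 Tobi 703 AM in the Coptic calendar.

13 Tobi 703 AM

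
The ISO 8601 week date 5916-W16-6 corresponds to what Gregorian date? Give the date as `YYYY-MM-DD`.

5916-04-22

ISO week 1 of 5916 is the week containing the first Thursday of 5916.
Week 16, day 6 (Saturday) lands on 5916-04-22.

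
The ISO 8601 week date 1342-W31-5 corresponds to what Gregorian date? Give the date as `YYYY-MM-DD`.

1342-08-03

ISO week 1 of 1342 is the week containing the first Thursday of 1342.
Week 31, day 5 (Friday) lands on 1342-08-03.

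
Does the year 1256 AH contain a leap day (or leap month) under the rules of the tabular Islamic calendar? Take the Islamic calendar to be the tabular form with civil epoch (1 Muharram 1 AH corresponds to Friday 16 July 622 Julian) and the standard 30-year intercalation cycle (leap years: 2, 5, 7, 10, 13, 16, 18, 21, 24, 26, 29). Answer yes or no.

Year 1256 AH is year 26 of its 30-year cycle; leap positions are 2, 5, 7, 10, 13, 16, 18, 21, 24, 26, 29, so it is a leap year (355 days).

yes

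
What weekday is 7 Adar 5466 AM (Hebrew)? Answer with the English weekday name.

Sunday

In the Gregorian calendar this is 21 February 1706 (JDN 2344215).
Since JDN mod 7 = 6 (0 = Monday), the day is Sunday.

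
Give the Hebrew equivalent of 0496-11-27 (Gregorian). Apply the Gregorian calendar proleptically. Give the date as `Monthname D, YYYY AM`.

Kislev 5, 4257 AM

Both dates share Julian Day Number 1902552; in the Hebrew calendar that is 5 Kislev 4257 AM.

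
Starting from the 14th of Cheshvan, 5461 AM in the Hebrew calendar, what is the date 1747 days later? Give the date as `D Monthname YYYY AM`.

The starting date is JDN 2342272; 2342272 + 1747 = 2344019.
JDN 2344019 corresponds to 19 Av 5465 AM.

19 Av 5465 AM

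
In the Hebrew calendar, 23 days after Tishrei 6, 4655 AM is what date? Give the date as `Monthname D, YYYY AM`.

JDN of Tishrei 6, 4655 AM = 2047844.
2047844 + 23 = 2047867.
JDN 2047867 in the Hebrew calendar is Tishrei 29, 4655 AM.

Tishrei 29, 4655 AM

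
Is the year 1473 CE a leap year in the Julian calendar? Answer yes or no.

no

1473 mod 4 = 1, so it is a common year in the Julian calendar.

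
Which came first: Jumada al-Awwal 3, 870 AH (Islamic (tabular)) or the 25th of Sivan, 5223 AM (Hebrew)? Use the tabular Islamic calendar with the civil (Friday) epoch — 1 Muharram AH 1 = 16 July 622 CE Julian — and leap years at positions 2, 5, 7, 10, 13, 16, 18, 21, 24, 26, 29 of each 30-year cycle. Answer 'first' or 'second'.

second

The two dates have Julian Day Numbers 2256505 and 2255582 respectively.
Since 2255582 < 2256505, the second date comes first.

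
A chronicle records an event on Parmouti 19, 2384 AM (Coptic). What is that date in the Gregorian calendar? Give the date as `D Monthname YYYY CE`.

2 May 2668 CE

Julian Day Number of the source date = 2695649.
Converting JDN 2695649 to the Gregorian calendar gives 2 May 2668 CE.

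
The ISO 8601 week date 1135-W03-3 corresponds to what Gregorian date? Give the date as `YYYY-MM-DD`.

ISO week 1 of 1135 is the week containing the first Thursday of 1135.
Week 3, day 3 (Wednesday) lands on 1135-01-16.

1135-01-16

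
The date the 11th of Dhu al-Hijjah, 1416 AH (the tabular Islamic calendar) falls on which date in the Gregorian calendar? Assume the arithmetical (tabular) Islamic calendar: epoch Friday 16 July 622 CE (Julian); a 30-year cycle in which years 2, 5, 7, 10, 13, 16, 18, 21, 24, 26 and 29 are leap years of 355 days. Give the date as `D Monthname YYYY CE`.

Both dates share Julian Day Number 2450204; in the Gregorian calendar that is 30 April 1996 CE.

30 April 1996 CE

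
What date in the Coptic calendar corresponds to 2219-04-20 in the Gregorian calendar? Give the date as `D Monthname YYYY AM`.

Julian Day Number of the source date = 2531642.
Converting JDN 2531642 to the Coptic calendar gives 10 Parmouti 1935 AM.

10 Parmouti 1935 AM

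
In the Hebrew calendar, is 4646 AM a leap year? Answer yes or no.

no

Hebrew year 4646 is year 10 of its 19-year Metonic cycle; leap years are at positions 3, 6, 8, 11, 14, 17, 19, so it is a common year (12 months).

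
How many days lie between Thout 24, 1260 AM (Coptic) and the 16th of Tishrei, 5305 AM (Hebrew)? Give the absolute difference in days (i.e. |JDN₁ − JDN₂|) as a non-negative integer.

First date → JDN 2284903; second date → JDN 2285280.
The interval is |2284903 − 2285280| = 377 days.

377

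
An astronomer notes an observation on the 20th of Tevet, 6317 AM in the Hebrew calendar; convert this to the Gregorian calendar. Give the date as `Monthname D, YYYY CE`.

January 23, 2557 CE

Julian Day Number of the source date = 2655008.
Converting JDN 2655008 to the Gregorian calendar gives 23 January 2557 CE.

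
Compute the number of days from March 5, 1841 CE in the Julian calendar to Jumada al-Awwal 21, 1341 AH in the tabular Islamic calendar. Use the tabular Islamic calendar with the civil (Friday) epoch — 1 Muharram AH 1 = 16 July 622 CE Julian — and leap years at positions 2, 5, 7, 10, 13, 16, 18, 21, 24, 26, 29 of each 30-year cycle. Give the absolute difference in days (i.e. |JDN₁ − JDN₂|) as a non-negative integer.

29882

JDN of the first date = 2393547.
JDN of the second date = 2423429.
|2423429 − 2393547| = 29882.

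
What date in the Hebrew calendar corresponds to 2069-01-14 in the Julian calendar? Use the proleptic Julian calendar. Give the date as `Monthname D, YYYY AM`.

Shevat 5, 5829 AM

Both dates share Julian Day Number 2476774; in the Hebrew calendar that is 5 Shevat 5829 AM.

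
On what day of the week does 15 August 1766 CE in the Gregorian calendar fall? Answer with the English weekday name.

Friday

JDN 2366305 mod 7 = 4, and JDN 0 was a Monday, so this is a Friday.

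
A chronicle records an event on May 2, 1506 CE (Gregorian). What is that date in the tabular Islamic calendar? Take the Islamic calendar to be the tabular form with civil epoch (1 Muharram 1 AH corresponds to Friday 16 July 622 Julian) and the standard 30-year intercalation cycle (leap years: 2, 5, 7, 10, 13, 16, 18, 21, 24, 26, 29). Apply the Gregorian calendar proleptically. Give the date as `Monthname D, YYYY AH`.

Dhu al-Qa'dah 28, 911 AH

Julian Day Number of the source date = 2271236.
Converting JDN 2271236 to the tabular Islamic calendar gives 28 Dhu al-Qa'dah 911 AH.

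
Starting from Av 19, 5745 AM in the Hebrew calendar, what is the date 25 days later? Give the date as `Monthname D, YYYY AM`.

The starting date is JDN 2446284; 2446284 + 25 = 2446309.
JDN 2446309 corresponds to Elul 14, 5745 AM.

Elul 14, 5745 AM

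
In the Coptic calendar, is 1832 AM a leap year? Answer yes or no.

no

1832 mod 4 = 0; in the Coptic calendar a year is leap when year mod 4 = 3, so it is a common year.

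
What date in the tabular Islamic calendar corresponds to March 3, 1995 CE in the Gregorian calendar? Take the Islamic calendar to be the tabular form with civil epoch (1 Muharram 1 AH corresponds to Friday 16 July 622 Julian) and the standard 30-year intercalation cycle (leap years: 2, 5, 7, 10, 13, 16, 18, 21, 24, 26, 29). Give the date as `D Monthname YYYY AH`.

Both dates share Julian Day Number 2449780; in the tabular Islamic calendar that is 1 Shawwal 1415 AH.

1 Shawwal 1415 AH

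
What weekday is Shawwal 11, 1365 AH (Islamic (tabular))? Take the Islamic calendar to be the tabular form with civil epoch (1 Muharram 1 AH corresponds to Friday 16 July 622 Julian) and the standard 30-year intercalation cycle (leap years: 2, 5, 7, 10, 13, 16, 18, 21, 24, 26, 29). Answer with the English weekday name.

Equivalently 8 September 1946 Gregorian, JDN 2432072.
2432072 ≡ 6 (mod 7); counting from Monday = 0 gives Sunday.

Sunday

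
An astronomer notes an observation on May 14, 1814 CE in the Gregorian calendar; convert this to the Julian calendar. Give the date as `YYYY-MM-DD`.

For dates in this range the Gregorian date is 12 days ahead of the Julian.
14 May 1814 Gregorian − 12 days → 2 May 1814 Julian.

1814-05-02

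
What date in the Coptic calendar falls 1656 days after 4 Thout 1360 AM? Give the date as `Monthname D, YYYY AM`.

Paremhat 19, 1364 AM

Counting 1656 days forward from JDN 2321408 reaches JDN 2323064, which is Paremhat 19, 1364 AM.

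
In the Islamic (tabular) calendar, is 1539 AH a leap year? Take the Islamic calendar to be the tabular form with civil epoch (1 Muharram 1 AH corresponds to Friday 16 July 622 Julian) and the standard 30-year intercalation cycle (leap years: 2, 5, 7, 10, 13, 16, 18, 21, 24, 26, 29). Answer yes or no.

no

Year 1539 AH is year 9 of its 30-year cycle; leap positions are 2, 5, 7, 10, 13, 16, 18, 21, 24, 26, 29, so it is a common year (354 days).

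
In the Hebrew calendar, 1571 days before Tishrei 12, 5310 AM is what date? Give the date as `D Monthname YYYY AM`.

Counting 1571 days back from JDN 2287107 reaches JDN 2285536, which is 6 Tammuz 5305 AM.

6 Tammuz 5305 AM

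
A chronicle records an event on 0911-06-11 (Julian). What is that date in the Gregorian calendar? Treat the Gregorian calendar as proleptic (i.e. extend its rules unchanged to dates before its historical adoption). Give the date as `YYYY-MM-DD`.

0911-06-16

For dates in this range the Gregorian date is 5 days ahead of the Julian.
11 June 911 Julian + 5 days → 16 June 911 Gregorian.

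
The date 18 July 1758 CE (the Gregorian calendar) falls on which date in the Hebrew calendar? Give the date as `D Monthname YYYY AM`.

Both dates share Julian Day Number 2363355; in the Hebrew calendar that is 12 Tammuz 5518 AM.

12 Tammuz 5518 AM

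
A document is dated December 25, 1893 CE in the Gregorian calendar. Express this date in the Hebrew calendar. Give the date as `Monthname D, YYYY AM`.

Julian Day Number of the source date = 2412823.
Converting JDN 2412823 to the Hebrew calendar gives 16 Tevet 5654 AM.

Tevet 16, 5654 AM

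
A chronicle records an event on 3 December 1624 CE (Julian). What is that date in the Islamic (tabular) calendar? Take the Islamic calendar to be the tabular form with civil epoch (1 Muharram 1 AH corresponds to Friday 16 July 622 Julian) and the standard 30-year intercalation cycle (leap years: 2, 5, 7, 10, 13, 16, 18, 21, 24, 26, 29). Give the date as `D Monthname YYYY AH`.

2 Rabi' al-Awwal 1034 AH

The source date corresponds to 13 December 1624 in the Gregorian calendar (JDN 2314561).
That day falls on 2 Rabi' al-Awwal 1034 AH in the tabular Islamic calendar.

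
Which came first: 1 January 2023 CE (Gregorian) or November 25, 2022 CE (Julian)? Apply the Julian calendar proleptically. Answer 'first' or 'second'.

second

Converting both to JDN: 2459946 vs 2459922; the smaller is the second.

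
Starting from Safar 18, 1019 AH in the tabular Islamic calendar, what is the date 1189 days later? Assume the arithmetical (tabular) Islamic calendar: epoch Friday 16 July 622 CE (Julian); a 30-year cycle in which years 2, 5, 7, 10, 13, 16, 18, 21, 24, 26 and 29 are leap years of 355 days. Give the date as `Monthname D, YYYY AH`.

JDN of Safar 18, 1019 AH = 2309232.
2309232 + 1189 = 2310421.
JDN 2310421 in the tabular Islamic calendar is Jumada al-Thani 26, 1022 AH.

Jumada al-Thani 26, 1022 AH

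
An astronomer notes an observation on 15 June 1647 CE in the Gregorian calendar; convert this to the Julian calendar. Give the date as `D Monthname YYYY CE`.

For dates in this range the Gregorian date is 10 days ahead of the Julian.
15 June 1647 Gregorian − 10 days → 5 June 1647 Julian.

5 June 1647 CE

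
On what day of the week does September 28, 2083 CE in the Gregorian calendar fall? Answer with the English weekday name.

Tuesday

JDN 2482131 mod 7 = 1, and JDN 0 was a Monday, so this is a Tuesday.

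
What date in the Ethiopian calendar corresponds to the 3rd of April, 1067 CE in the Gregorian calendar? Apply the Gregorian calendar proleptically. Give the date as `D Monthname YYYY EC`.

Both dates share Julian Day Number 2110866; in the Ethiopian calendar that is 2 Miyazya 1059 EC.

2 Miyazya 1059 EC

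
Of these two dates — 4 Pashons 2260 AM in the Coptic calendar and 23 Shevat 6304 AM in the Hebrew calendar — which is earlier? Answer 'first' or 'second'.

The two dates have Julian Day Numbers 2650373 and 2650285 respectively.
Since 2650285 < 2650373, the second date comes first.

second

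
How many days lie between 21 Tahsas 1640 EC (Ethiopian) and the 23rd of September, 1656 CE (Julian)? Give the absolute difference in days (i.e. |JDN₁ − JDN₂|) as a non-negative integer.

3202

JDN of the first date = 2322976.
JDN of the second date = 2326178.
|2326178 − 2322976| = 3202.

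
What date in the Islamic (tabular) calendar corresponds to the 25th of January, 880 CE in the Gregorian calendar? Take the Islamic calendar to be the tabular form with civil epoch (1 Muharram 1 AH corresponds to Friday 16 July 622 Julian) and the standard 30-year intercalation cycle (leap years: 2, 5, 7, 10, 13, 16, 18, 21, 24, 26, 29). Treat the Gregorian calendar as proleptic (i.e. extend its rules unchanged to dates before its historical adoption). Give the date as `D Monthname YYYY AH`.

4 Jumada al-Thani 266 AH

Both dates share Julian Day Number 2042498; in the tabular Islamic calendar that is 4 Jumada al-Thani 266 AH.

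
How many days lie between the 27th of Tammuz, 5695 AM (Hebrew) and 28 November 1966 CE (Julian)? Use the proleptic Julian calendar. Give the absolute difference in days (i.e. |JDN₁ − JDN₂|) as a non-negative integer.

First date → JDN 2428012; second date → JDN 2439471.
The interval is |2428012 − 2439471| = 11459 days.

11459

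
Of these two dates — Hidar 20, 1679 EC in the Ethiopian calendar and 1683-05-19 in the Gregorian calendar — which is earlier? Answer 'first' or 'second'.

The two dates have Julian Day Numbers 2337189 and 2335902 respectively.
Since 2335902 < 2337189, the second date comes first.

second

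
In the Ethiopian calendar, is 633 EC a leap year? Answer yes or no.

no

633 mod 4 = 1; in the Ethiopian calendar a year is leap when year mod 4 = 3, so it is a common year.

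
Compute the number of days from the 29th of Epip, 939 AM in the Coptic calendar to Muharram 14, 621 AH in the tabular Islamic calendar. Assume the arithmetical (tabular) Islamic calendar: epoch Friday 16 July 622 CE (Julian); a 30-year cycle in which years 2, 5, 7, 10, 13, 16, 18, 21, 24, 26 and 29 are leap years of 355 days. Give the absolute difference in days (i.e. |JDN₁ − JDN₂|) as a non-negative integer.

First date → JDN 2167962; second date → JDN 2168160.
The interval is |2167962 − 2168160| = 198 days.

198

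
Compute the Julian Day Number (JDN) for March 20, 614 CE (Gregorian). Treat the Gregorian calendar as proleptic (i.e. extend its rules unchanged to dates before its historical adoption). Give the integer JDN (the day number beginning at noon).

1945397

JDN 2451545 is 1 January 2000 CE (Gregorian); the target day is −506148 days from there, so JDN = 1945397.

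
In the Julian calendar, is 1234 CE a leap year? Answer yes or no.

no

1234 mod 4 = 2, so it is a common year in the Julian calendar.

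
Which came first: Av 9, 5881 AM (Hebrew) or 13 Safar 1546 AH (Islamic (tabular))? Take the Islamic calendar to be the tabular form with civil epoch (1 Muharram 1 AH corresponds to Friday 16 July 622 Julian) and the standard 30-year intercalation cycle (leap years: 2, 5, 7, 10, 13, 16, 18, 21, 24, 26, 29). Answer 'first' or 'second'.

Converting both to JDN: 2495944 vs 2495978; the smaller is the first.

first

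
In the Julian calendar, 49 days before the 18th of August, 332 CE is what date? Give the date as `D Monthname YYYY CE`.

30 June 332 CE

The starting date is JDN 1842551; 1842551 − 49 = 1842502.
JDN 1842502 corresponds to 30 June 332 CE.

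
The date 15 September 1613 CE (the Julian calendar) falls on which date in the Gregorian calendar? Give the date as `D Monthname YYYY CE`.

25 September 1613 CE

At this point the Julian calendar is 10 days behind the Gregorian.
15 September 1613 Julian + 10 days → 25 September 1613 Gregorian.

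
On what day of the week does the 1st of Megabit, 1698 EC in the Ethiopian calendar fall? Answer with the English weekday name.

This is JDN 2344230 (8 March 1706 Gregorian).
2344230 ≡ 0 (mod 7); counting from Monday = 0 gives Monday.

Monday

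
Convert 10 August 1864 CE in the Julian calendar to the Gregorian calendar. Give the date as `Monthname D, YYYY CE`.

August 22, 1864 CE

At this point the Julian calendar is 12 days behind the Gregorian.
10 August 1864 Julian + 12 days → 22 August 1864 Gregorian.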